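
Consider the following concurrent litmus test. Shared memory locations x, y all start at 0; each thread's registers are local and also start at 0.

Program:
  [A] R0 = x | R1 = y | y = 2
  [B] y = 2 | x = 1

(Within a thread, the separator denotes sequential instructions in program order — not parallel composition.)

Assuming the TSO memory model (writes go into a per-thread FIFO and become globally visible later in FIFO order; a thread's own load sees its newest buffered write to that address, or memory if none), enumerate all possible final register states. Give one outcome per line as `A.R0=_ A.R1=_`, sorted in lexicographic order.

outcome vector order: (A.R0,A.R1)
|TSO outcomes| = 3

A.R0=0 A.R1=0
A.R0=0 A.R1=2
A.R0=1 A.R1=2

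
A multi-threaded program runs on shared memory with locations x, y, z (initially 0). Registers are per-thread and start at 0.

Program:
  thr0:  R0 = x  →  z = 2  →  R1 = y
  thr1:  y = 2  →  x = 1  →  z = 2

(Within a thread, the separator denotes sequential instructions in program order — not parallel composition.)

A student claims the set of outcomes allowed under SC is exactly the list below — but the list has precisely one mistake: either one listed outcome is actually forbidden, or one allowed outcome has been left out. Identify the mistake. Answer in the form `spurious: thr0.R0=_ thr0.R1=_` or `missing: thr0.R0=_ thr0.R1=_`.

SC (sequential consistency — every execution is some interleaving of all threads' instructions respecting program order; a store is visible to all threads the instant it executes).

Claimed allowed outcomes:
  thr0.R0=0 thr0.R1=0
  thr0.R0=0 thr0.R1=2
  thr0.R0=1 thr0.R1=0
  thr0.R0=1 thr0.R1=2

outcome vector order: (thr0.R0,thr0.R1)
SC (3): (0,0); (0,2); (1,2)
claimed∖SC = {(1,0)}

spurious: thr0.R0=1 thr0.R1=0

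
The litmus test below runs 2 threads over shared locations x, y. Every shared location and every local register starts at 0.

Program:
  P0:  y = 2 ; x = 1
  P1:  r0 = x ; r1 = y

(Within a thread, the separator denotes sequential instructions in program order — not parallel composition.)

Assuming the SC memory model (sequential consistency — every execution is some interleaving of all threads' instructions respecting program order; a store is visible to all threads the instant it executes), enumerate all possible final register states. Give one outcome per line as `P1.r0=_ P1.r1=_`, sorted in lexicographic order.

P1.r0=0 P1.r1=0
P1.r0=0 P1.r1=2
P1.r0=1 P1.r1=2

outcome vector order: (P1.r0,P1.r1)
|SC outcomes| = 3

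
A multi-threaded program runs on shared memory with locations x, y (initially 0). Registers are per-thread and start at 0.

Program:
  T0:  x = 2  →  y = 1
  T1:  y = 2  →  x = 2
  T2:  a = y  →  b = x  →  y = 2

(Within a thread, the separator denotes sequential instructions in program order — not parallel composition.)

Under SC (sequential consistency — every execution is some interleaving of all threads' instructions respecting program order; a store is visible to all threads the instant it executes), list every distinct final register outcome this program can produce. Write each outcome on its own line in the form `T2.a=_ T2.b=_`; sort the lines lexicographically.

outcome vector order: (T2.a,T2.b)
|SC outcomes| = 5

T2.a=0 T2.b=0
T2.a=0 T2.b=2
T2.a=1 T2.b=2
T2.a=2 T2.b=0
T2.a=2 T2.b=2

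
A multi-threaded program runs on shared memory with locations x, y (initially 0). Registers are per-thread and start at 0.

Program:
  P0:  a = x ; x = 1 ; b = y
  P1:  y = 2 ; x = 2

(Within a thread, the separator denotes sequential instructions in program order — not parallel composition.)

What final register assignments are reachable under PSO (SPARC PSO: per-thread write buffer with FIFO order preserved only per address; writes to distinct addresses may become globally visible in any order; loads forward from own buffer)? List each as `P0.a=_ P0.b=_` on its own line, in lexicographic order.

P0.a=0 P0.b=0
P0.a=0 P0.b=2
P0.a=2 P0.b=0
P0.a=2 P0.b=2

outcome vector order: (P0.a,P0.b)
|PSO outcomes| = 4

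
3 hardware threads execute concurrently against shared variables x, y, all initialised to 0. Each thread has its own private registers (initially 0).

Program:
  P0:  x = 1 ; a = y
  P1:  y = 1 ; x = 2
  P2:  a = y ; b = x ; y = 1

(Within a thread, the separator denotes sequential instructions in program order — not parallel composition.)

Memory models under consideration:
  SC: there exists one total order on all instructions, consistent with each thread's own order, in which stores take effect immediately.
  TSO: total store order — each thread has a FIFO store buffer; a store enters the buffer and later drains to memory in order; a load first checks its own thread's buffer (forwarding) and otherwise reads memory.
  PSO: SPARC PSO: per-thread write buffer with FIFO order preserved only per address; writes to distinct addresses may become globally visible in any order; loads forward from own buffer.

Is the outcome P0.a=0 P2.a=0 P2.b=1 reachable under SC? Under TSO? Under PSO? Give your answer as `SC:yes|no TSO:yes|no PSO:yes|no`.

outcome vector order: (P0.a,P2.a,P2.b)
[SC] allowed = {<0 0 0> <0 0 1> <0 0 2> <0 1 1> <0 1 2> <1 0 0> <1 0 1> <1 0 2> <1 1 0> <1 1 1> <1 1 2>}
[TSO] allowed = {<0 0 0> <0 0 1> <0 0 2> <0 1 0> <0 1 1> <0 1 2> <1 0 0> <1 0 1> <1 0 2> <1 1 0> <1 1 1> <1 1 2>}
[PSO] allowed = {<0 0 0> <0 0 1> <0 0 2> <0 1 0> <0 1 1> <0 1 2> <1 0 0> <1 0 1> <1 0 2> <1 1 0> <1 1 1> <1 1 2>}
target <0 0 1> ∈ {SC,TSO,PSO}

SC:yes TSO:yes PSO:yes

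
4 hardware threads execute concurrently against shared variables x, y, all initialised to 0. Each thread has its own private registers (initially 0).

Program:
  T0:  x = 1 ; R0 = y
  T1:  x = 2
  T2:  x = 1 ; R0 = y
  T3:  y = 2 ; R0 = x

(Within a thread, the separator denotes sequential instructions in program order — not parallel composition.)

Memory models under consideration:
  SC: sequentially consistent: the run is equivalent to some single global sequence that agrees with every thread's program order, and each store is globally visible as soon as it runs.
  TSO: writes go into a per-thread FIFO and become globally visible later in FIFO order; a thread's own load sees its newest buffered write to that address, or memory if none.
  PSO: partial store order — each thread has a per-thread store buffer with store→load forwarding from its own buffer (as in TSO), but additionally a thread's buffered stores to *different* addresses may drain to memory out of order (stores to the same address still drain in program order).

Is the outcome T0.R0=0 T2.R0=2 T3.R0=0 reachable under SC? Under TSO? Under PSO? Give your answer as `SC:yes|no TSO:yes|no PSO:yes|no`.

SC:no TSO:yes PSO:yes

outcome vector order: (T0.R0,T2.R0,T3.R0)
[SC] allowed = {(0,0,1) (0,0,2) (0,2,1) (0,2,2) (2,0,1) (2,0,2) (2,2,0) (2,2,1) (2,2,2)}
[TSO] allowed = {(0,0,0) (0,0,1) (0,0,2) (0,2,0) (0,2,1) (0,2,2) (2,0,0) (2,0,1) (2,0,2) (2,2,0) (2,2,1) (2,2,2)}
[PSO] allowed = {(0,0,0) (0,0,1) (0,0,2) (0,2,0) (0,2,1) (0,2,2) (2,0,0) (2,0,1) (2,0,2) (2,2,0) (2,2,1) (2,2,2)}
target (0,2,0) ∈ {TSO,PSO}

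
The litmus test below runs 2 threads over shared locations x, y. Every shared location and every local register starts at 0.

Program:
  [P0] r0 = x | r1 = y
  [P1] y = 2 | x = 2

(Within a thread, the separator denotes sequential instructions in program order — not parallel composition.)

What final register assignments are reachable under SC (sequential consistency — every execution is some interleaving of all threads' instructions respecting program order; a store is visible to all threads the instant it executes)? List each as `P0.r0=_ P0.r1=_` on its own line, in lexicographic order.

outcome vector order: (P0.r0,P0.r1)
|SC outcomes| = 3

P0.r0=0 P0.r1=0
P0.r0=0 P0.r1=2
P0.r0=2 P0.r1=2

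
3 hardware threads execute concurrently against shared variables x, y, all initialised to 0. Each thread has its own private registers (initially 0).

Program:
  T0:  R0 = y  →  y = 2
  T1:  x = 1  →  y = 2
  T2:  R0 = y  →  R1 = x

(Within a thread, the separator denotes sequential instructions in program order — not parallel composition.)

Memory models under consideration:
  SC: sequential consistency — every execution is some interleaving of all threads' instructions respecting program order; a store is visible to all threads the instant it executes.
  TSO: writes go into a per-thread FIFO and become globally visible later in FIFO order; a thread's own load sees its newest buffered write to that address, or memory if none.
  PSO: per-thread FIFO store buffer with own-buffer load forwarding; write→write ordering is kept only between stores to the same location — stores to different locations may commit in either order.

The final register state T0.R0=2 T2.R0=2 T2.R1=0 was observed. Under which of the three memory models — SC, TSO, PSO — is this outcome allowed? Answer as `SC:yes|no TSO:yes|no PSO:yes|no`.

outcome vector order: (T0.R0,T2.R0,T2.R1)
[SC] allowed = {(0,0,0) (0,0,1) (0,2,0) (0,2,1) (2,0,0) (2,0,1) (2,2,1)}
[TSO] allowed = {(0,0,0) (0,0,1) (0,2,0) (0,2,1) (2,0,0) (2,0,1) (2,2,1)}
[PSO] allowed = {(0,0,0) (0,0,1) (0,2,0) (0,2,1) (2,0,0) (2,0,1) (2,2,0) (2,2,1)}
target (2,2,0) ∈ {PSO}

SC:no TSO:no PSO:yes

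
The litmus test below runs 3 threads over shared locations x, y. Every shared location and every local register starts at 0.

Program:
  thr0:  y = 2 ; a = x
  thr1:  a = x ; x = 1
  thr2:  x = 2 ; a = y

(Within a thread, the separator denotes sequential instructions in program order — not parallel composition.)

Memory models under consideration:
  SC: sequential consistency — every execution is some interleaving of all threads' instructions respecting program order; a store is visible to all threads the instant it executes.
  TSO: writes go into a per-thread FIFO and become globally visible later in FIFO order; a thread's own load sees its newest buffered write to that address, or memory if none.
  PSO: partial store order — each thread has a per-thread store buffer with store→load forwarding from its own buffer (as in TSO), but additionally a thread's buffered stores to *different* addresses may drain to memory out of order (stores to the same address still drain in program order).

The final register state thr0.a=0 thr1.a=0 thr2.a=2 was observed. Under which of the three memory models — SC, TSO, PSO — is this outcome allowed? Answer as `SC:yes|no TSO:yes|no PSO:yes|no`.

outcome vector order: (thr0.a,thr1.a,thr2.a)
under SC → 0/0/2 0/2/2 1/0/0 1/0/2 1/2/0 1/2/2 2/0/0 2/0/2 2/2/0 2/2/2
under TSO → 0/0/0 0/0/2 0/2/0 0/2/2 1/0/0 1/0/2 1/2/0 1/2/2 2/0/0 2/0/2 2/2/0 2/2/2
under PSO → 0/0/0 0/0/2 0/2/0 0/2/2 1/0/0 1/0/2 1/2/0 1/2/2 2/0/0 2/0/2 2/2/0 2/2/2
target 0/0/2 ∈ {SC,TSO,PSO}

SC:yes TSO:yes PSO:yes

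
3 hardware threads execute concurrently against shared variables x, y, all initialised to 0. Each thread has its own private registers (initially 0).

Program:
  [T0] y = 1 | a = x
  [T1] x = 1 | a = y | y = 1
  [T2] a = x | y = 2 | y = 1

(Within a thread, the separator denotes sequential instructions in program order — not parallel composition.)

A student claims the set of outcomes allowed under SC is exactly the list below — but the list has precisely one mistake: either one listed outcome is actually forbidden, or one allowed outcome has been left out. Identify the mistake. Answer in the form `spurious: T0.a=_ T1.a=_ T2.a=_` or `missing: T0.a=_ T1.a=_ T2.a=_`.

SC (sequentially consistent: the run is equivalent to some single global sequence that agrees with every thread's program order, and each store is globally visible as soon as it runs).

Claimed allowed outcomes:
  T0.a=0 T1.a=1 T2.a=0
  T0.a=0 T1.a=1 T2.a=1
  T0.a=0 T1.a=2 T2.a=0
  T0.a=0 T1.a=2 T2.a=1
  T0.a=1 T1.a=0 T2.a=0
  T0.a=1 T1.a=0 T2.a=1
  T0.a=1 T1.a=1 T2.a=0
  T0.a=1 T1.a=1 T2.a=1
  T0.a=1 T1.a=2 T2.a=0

outcome vector order: (T0.a,T1.a,T2.a)
under SC → 010 011 020 021 100 101 110 111 120 121
SC∖claimed = {121}

missing: T0.a=1 T1.a=2 T2.a=1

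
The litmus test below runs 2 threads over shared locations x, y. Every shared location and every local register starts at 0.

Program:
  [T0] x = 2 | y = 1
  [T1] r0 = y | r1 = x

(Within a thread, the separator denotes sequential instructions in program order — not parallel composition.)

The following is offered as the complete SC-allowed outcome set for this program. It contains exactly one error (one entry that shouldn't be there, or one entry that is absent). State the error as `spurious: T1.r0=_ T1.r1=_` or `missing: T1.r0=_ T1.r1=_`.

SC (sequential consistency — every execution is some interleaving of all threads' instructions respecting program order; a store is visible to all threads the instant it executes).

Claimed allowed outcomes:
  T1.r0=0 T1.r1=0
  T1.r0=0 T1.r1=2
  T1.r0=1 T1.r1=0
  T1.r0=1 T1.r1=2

spurious: T1.r0=1 T1.r1=0

outcome vector order: (T1.r0,T1.r1)
SC (3): 00; 02; 12
claimed∖SC = {10}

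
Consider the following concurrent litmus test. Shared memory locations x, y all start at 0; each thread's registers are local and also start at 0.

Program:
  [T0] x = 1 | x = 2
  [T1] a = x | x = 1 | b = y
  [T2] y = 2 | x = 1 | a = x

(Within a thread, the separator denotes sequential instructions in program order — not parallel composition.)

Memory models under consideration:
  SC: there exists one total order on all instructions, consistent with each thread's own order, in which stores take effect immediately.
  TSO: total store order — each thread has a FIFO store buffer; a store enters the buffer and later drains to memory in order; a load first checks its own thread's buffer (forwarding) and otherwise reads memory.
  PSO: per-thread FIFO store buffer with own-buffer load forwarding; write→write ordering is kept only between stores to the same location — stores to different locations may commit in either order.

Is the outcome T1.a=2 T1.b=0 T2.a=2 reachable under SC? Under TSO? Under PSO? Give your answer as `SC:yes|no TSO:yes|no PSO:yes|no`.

outcome vector order: (T1.a,T1.b,T2.a)
[SC] allowed = {(0,0,1) (0,0,2) (0,2,1) (0,2,2) (1,0,1) (1,0,2) (1,2,1) (1,2,2) (2,0,1) (2,2,1) (2,2,2)}
[TSO] allowed = {(0,0,1) (0,0,2) (0,2,1) (0,2,2) (1,0,1) (1,0,2) (1,2,1) (1,2,2) (2,0,1) (2,2,1) (2,2,2)}
[PSO] allowed = {(0,0,1) (0,0,2) (0,2,1) (0,2,2) (1,0,1) (1,0,2) (1,2,1) (1,2,2) (2,0,1) (2,0,2) (2,2,1) (2,2,2)}
target (2,0,2) ∈ {PSO}

SC:no TSO:no PSO:yes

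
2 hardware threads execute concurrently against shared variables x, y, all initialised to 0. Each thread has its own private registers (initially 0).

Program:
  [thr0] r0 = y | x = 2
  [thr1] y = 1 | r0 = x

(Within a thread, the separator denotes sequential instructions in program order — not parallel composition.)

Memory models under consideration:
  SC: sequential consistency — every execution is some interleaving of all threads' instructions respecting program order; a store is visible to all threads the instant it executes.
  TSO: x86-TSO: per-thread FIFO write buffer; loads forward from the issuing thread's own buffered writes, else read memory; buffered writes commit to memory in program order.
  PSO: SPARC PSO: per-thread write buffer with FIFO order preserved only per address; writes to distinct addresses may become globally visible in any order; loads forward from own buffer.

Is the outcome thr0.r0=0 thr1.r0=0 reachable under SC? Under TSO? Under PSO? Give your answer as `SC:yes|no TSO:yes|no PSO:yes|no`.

SC:yes TSO:yes PSO:yes

outcome vector order: (thr0.r0,thr1.r0)
SC (4): 0/0, 0/2, 1/0, 1/2
TSO (4): 0/0, 0/2, 1/0, 1/2
PSO (4): 0/0, 0/2, 1/0, 1/2
target 0/0 ∈ {SC,TSO,PSO}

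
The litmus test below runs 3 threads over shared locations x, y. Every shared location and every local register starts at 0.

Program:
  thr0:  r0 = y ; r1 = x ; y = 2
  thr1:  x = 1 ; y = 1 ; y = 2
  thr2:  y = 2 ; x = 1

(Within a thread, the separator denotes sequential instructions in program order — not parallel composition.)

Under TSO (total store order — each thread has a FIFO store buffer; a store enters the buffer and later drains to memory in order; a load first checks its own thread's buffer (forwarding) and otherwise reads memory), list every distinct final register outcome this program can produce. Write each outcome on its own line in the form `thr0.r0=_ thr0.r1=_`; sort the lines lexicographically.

thr0.r0=0 thr0.r1=0
thr0.r0=0 thr0.r1=1
thr0.r0=1 thr0.r1=1
thr0.r0=2 thr0.r1=0
thr0.r0=2 thr0.r1=1

outcome vector order: (thr0.r0,thr0.r1)
|TSO outcomes| = 5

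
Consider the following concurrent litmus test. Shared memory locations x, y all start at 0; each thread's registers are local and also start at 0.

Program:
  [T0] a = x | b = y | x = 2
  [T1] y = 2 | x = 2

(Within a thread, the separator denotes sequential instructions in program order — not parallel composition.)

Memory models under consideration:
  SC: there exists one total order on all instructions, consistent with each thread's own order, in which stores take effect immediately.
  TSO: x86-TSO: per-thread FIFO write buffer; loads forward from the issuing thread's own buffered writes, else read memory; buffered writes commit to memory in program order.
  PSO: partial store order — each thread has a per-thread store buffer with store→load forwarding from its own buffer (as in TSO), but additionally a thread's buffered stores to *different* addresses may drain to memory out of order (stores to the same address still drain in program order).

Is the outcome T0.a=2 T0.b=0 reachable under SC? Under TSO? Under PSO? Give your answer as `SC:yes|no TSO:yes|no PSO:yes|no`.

SC:no TSO:no PSO:yes

outcome vector order: (T0.a,T0.b)
SC (3): <0 0> <0 2> <2 2>
TSO (3): <0 0> <0 2> <2 2>
PSO (4): <0 0> <0 2> <2 0> <2 2>
target <2 0> ∈ {PSO}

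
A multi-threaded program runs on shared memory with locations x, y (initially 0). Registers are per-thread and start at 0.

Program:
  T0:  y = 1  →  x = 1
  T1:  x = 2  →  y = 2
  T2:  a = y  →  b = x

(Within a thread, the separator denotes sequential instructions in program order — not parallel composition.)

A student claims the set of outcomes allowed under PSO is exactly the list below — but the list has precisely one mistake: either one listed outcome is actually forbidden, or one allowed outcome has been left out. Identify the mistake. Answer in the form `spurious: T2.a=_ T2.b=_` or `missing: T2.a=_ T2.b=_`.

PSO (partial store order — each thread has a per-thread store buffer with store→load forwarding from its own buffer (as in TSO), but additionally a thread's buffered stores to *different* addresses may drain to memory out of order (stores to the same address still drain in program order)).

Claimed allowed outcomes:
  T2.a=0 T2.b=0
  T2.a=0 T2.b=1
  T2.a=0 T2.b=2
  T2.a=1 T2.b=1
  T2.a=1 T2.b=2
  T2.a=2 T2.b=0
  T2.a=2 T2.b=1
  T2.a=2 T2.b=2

missing: T2.a=1 T2.b=0

outcome vector order: (T2.a,T2.b)
PSO: 9 outcomes — {00, 01, 02, 10, 11, 12, 20, 21, 22}
PSO∖claimed = {10}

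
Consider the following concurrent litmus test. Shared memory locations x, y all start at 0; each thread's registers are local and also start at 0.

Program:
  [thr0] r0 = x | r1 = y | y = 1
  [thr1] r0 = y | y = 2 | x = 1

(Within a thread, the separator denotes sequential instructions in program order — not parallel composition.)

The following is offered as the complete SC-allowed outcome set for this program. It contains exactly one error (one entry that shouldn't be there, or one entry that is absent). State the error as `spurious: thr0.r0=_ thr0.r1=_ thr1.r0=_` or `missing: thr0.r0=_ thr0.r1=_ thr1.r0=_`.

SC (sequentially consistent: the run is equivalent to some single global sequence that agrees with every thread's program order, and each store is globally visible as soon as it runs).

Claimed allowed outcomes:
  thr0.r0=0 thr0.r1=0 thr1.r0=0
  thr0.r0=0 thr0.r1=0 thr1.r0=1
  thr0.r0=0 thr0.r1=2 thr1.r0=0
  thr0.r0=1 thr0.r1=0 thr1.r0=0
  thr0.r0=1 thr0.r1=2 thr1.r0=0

spurious: thr0.r0=1 thr0.r1=0 thr1.r0=0

outcome vector order: (thr0.r0,thr0.r1,thr1.r0)
under SC → <0 0 0>, <0 0 1>, <0 2 0>, <1 2 0>
claimed∖SC = {<1 0 0>}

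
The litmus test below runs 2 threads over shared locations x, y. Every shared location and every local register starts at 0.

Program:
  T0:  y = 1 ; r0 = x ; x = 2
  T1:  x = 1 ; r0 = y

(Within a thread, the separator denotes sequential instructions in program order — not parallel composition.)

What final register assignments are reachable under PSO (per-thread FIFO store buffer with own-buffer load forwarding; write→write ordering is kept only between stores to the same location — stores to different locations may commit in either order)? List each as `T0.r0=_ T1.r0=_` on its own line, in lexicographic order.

outcome vector order: (T0.r0,T1.r0)
|PSO outcomes| = 4

T0.r0=0 T1.r0=0
T0.r0=0 T1.r0=1
T0.r0=1 T1.r0=0
T0.r0=1 T1.r0=1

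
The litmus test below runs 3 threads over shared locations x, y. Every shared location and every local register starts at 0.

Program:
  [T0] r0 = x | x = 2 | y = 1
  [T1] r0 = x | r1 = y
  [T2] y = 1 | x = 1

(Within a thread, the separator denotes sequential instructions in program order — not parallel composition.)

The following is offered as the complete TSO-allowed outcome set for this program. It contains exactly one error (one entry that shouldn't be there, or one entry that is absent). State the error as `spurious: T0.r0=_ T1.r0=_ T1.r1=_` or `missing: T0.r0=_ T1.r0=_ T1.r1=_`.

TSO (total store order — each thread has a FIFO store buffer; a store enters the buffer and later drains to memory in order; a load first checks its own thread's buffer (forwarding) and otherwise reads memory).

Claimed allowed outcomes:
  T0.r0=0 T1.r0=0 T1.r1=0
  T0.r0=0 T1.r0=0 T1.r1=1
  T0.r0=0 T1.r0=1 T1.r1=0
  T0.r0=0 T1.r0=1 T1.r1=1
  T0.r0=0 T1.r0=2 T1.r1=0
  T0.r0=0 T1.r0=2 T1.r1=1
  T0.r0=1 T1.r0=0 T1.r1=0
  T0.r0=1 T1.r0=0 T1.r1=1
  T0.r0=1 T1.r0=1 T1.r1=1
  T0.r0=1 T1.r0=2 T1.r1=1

spurious: T0.r0=0 T1.r0=1 T1.r1=0

outcome vector order: (T0.r0,T1.r0,T1.r1)
TSO (9): 0/0/0 0/0/1 0/1/1 0/2/0 0/2/1 1/0/0 1/0/1 1/1/1 1/2/1
claimed∖TSO = {0/1/0}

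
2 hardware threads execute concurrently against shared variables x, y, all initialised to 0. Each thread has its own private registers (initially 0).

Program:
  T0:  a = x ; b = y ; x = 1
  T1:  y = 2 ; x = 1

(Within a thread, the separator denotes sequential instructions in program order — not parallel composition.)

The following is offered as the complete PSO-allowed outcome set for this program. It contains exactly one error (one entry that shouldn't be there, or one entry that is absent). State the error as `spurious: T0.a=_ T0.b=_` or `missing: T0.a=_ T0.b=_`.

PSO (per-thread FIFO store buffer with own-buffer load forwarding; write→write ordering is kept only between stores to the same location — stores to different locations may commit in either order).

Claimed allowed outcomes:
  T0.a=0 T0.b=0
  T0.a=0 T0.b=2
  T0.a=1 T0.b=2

outcome vector order: (T0.a,T0.b)
[PSO] allowed = {00, 02, 10, 12}
PSO∖claimed = {10}

missing: T0.a=1 T0.b=0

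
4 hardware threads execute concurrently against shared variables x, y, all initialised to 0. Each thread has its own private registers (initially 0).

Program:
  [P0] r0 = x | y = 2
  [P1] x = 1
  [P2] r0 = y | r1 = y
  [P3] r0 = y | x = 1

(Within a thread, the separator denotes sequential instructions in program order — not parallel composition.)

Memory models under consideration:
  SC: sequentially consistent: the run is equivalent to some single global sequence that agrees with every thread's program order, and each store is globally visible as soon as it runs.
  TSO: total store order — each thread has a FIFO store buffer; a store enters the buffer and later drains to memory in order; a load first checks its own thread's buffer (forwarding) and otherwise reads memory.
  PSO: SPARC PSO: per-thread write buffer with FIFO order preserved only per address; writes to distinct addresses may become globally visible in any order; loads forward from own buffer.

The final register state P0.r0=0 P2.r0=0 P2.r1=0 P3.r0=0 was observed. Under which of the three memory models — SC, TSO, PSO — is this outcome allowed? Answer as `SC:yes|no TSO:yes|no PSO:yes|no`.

SC:yes TSO:yes PSO:yes

outcome vector order: (P0.r0,P2.r0,P2.r1,P3.r0)
SC (12): <0 0 0 0>, <0 0 0 2>, <0 0 2 0>, <0 0 2 2>, <0 2 2 0>, <0 2 2 2>, <1 0 0 0>, <1 0 0 2>, <1 0 2 0>, <1 0 2 2>, <1 2 2 0>, <1 2 2 2>
TSO (12): <0 0 0 0>, <0 0 0 2>, <0 0 2 0>, <0 0 2 2>, <0 2 2 0>, <0 2 2 2>, <1 0 0 0>, <1 0 0 2>, <1 0 2 0>, <1 0 2 2>, <1 2 2 0>, <1 2 2 2>
PSO (12): <0 0 0 0>, <0 0 0 2>, <0 0 2 0>, <0 0 2 2>, <0 2 2 0>, <0 2 2 2>, <1 0 0 0>, <1 0 0 2>, <1 0 2 0>, <1 0 2 2>, <1 2 2 0>, <1 2 2 2>
target <0 0 0 0> ∈ {SC,TSO,PSO}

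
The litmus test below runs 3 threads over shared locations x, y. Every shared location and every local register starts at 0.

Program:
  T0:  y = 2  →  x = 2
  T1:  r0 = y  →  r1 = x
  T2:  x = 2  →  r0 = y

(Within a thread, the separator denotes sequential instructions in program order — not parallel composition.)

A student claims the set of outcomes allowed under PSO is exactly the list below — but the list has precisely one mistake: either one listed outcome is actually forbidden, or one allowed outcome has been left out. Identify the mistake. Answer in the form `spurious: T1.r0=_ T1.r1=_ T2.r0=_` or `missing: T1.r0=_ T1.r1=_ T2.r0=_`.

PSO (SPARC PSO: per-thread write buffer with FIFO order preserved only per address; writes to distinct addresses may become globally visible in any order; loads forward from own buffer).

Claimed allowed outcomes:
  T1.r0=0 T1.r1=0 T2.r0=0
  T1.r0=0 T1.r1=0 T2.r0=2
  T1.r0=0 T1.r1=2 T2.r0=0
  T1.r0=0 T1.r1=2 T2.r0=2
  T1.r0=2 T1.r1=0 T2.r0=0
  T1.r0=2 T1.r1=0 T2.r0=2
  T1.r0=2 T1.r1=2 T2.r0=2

outcome vector order: (T1.r0,T1.r1,T2.r0)
PSO (8): (0,0,0), (0,0,2), (0,2,0), (0,2,2), (2,0,0), (2,0,2), (2,2,0), (2,2,2)
PSO∖claimed = {(2,2,0)}

missing: T1.r0=2 T1.r1=2 T2.r0=0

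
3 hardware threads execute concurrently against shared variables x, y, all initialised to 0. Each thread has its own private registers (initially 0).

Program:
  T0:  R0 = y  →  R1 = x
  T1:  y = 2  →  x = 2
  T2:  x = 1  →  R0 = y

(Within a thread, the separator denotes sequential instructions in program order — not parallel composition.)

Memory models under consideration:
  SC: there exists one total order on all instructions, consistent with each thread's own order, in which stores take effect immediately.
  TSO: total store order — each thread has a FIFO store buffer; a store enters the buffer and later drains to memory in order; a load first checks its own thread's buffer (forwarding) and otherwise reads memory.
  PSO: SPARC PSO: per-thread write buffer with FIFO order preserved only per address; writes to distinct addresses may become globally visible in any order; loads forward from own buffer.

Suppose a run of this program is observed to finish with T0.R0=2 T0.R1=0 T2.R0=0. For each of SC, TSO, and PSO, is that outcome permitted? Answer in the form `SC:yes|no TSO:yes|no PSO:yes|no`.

SC:no TSO:yes PSO:yes

outcome vector order: (T0.R0,T0.R1,T2.R0)
under SC → 0/0/0, 0/0/2, 0/1/0, 0/1/2, 0/2/0, 0/2/2, 2/0/2, 2/1/0, 2/1/2, 2/2/0, 2/2/2
under TSO → 0/0/0, 0/0/2, 0/1/0, 0/1/2, 0/2/0, 0/2/2, 2/0/0, 2/0/2, 2/1/0, 2/1/2, 2/2/0, 2/2/2
under PSO → 0/0/0, 0/0/2, 0/1/0, 0/1/2, 0/2/0, 0/2/2, 2/0/0, 2/0/2, 2/1/0, 2/1/2, 2/2/0, 2/2/2
target 2/0/0 ∈ {TSO,PSO}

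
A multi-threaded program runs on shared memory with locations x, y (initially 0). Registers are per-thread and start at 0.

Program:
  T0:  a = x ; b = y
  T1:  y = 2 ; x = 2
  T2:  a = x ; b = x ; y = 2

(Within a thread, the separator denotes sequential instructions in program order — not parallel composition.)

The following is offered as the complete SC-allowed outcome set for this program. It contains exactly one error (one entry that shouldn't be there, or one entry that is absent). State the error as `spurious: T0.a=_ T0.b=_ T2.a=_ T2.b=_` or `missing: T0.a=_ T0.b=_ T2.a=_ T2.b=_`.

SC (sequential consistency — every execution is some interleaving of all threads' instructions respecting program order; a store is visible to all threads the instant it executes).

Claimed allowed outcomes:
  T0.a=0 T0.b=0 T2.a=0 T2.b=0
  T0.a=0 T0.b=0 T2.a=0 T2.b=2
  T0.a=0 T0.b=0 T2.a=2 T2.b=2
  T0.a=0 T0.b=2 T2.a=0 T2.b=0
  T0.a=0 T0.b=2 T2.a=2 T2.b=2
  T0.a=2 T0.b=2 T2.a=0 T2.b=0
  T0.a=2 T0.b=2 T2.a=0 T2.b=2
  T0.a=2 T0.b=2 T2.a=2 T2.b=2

outcome vector order: (T0.a,T0.b,T2.a,T2.b)
[SC] allowed = {(0,0,0,0), (0,0,0,2), (0,0,2,2), (0,2,0,0), (0,2,0,2), (0,2,2,2), (2,2,0,0), (2,2,0,2), (2,2,2,2)}
SC∖claimed = {(0,2,0,2)}

missing: T0.a=0 T0.b=2 T2.a=0 T2.b=2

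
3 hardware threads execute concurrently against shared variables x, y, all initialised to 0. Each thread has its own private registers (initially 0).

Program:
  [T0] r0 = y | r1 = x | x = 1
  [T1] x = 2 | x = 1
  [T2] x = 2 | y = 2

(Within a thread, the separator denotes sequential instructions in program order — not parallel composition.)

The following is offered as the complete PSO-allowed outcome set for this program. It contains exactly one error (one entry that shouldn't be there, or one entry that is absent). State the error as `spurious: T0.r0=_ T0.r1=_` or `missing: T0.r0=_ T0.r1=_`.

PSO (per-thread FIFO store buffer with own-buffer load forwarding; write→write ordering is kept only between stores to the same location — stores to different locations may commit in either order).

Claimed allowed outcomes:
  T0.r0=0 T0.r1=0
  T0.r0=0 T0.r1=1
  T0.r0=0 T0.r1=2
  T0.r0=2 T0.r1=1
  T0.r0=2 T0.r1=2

missing: T0.r0=2 T0.r1=0

outcome vector order: (T0.r0,T0.r1)
PSO: 6 outcomes — {<0 0> <0 1> <0 2> <2 0> <2 1> <2 2>}
PSO∖claimed = {<2 0>}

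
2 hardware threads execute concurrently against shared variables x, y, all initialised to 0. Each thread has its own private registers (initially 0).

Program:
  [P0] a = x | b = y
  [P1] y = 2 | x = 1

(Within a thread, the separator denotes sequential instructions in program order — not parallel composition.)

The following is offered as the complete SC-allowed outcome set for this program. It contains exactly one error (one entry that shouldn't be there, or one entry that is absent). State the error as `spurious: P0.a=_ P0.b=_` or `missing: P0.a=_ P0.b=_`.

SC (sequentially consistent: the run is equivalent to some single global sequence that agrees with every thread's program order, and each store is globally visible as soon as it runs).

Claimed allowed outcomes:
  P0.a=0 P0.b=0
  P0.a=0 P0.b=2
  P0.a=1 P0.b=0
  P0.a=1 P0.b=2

outcome vector order: (P0.a,P0.b)
under SC → (0,0), (0,2), (1,2)
claimed∖SC = {(1,0)}

spurious: P0.a=1 P0.b=0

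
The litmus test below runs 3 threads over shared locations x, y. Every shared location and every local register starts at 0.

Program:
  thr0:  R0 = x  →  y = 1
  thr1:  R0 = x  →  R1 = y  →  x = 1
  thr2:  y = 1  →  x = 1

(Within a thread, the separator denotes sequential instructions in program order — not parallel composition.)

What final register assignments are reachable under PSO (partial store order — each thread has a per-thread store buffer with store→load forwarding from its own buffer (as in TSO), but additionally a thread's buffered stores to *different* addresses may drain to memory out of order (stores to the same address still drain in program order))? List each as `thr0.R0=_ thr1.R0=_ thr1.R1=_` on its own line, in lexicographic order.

thr0.R0=0 thr1.R0=0 thr1.R1=0
thr0.R0=0 thr1.R0=0 thr1.R1=1
thr0.R0=0 thr1.R0=1 thr1.R1=0
thr0.R0=0 thr1.R0=1 thr1.R1=1
thr0.R0=1 thr1.R0=0 thr1.R1=0
thr0.R0=1 thr1.R0=0 thr1.R1=1
thr0.R0=1 thr1.R0=1 thr1.R1=0
thr0.R0=1 thr1.R0=1 thr1.R1=1

outcome vector order: (thr0.R0,thr1.R0,thr1.R1)
|PSO outcomes| = 8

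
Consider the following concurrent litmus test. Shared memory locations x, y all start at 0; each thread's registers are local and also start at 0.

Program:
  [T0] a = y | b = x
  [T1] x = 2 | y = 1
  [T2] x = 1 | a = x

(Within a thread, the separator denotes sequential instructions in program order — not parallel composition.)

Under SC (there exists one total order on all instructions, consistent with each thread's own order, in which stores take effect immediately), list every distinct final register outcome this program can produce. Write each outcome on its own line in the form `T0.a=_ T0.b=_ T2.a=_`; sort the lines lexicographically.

outcome vector order: (T0.a,T0.b,T2.a)
|SC outcomes| = 9

T0.a=0 T0.b=0 T2.a=1
T0.a=0 T0.b=0 T2.a=2
T0.a=0 T0.b=1 T2.a=1
T0.a=0 T0.b=1 T2.a=2
T0.a=0 T0.b=2 T2.a=1
T0.a=0 T0.b=2 T2.a=2
T0.a=1 T0.b=1 T2.a=1
T0.a=1 T0.b=2 T2.a=1
T0.a=1 T0.b=2 T2.a=2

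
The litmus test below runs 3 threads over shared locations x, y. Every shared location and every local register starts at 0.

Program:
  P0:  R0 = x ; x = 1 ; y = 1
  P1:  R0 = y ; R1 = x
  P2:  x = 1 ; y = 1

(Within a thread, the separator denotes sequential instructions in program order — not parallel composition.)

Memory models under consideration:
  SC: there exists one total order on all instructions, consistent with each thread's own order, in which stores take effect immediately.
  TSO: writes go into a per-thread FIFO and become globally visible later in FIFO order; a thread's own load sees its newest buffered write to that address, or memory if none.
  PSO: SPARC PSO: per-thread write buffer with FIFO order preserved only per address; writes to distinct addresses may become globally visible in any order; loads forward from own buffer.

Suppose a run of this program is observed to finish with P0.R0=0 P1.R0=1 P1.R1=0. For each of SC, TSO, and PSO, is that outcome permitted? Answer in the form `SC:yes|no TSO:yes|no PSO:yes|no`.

outcome vector order: (P0.R0,P1.R0,P1.R1)
SC: 6 outcomes — {000, 001, 011, 100, 101, 111}
TSO: 6 outcomes — {000, 001, 011, 100, 101, 111}
PSO: 8 outcomes — {000, 001, 010, 011, 100, 101, 110, 111}
target 010 ∈ {PSO}

SC:no TSO:no PSO:yes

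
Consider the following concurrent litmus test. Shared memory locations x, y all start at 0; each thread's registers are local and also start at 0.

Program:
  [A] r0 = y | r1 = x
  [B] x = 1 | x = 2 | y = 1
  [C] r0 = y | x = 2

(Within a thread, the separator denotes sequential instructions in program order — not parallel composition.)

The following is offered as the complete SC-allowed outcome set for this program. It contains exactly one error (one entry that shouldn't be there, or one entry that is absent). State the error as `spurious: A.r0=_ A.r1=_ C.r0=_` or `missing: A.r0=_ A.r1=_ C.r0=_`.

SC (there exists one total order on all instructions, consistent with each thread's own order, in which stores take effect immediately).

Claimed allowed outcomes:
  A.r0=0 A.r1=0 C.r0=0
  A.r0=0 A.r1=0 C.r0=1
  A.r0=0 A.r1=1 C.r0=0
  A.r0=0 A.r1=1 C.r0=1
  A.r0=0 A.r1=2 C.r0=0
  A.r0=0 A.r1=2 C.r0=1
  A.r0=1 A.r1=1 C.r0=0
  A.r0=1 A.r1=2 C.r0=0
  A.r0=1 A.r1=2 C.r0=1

outcome vector order: (A.r0,A.r1,C.r0)
SC (8): 0/0/0, 0/0/1, 0/1/0, 0/1/1, 0/2/0, 0/2/1, 1/2/0, 1/2/1
claimed∖SC = {1/1/0}

spurious: A.r0=1 A.r1=1 C.r0=0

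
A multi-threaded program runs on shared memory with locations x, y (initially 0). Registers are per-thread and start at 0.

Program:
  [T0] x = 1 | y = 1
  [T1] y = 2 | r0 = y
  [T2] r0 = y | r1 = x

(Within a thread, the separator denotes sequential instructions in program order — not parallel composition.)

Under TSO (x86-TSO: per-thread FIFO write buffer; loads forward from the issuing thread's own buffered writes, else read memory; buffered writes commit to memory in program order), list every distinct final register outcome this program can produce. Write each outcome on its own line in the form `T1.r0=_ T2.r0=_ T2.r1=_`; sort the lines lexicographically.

outcome vector order: (T1.r0,T2.r0,T2.r1)
|TSO outcomes| = 10

T1.r0=1 T2.r0=0 T2.r1=0
T1.r0=1 T2.r0=0 T2.r1=1
T1.r0=1 T2.r0=1 T2.r1=1
T1.r0=1 T2.r0=2 T2.r1=0
T1.r0=1 T2.r0=2 T2.r1=1
T1.r0=2 T2.r0=0 T2.r1=0
T1.r0=2 T2.r0=0 T2.r1=1
T1.r0=2 T2.r0=1 T2.r1=1
T1.r0=2 T2.r0=2 T2.r1=0
T1.r0=2 T2.r0=2 T2.r1=1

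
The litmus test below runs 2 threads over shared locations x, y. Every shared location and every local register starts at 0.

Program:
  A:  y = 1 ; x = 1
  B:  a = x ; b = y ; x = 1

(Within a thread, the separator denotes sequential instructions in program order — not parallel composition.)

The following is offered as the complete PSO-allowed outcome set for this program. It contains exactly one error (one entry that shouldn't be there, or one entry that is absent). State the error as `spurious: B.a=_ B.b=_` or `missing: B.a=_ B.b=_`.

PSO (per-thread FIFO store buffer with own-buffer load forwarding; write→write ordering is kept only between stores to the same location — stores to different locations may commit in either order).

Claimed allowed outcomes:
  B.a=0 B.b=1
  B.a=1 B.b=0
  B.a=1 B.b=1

outcome vector order: (B.a,B.b)
[PSO] allowed = {00 01 10 11}
PSO∖claimed = {00}

missing: B.a=0 B.b=0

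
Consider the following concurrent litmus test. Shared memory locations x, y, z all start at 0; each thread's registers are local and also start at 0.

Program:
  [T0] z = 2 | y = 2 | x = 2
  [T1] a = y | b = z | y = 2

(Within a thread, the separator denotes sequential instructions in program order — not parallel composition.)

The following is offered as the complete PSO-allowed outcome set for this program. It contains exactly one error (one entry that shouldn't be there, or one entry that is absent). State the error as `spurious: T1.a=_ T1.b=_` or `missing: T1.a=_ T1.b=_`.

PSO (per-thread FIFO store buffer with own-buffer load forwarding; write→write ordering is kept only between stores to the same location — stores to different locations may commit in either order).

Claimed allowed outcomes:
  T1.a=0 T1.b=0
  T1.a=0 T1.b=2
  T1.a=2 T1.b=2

outcome vector order: (T1.a,T1.b)
PSO: 4 outcomes — {0/0 0/2 2/0 2/2}
PSO∖claimed = {2/0}

missing: T1.a=2 T1.b=0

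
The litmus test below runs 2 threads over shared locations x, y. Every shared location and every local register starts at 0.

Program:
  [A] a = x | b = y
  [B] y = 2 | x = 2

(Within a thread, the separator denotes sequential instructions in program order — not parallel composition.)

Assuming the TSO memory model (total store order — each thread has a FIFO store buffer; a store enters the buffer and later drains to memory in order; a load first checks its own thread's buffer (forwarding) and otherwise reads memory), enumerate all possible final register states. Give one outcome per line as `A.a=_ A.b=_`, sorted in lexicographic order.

outcome vector order: (A.a,A.b)
|TSO outcomes| = 3

A.a=0 A.b=0
A.a=0 A.b=2
A.a=2 A.b=2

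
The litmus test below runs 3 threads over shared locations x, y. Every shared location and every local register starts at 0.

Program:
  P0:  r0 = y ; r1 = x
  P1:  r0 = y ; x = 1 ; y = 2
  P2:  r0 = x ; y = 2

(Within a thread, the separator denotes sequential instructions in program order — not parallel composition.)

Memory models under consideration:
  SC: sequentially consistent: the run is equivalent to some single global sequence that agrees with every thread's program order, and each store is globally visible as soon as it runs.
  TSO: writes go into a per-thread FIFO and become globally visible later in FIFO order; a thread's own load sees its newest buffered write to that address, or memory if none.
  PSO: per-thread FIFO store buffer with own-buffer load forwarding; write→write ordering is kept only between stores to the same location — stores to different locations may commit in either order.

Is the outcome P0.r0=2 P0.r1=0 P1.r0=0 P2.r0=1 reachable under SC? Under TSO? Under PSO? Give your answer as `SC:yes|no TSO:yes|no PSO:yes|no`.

SC:no TSO:no PSO:yes

outcome vector order: (P0.r0,P0.r1,P1.r0,P2.r0)
SC (11): (0,0,0,0), (0,0,0,1), (0,0,2,0), (0,1,0,0), (0,1,0,1), (0,1,2,0), (2,0,0,0), (2,0,2,0), (2,1,0,0), (2,1,0,1), (2,1,2,0)
TSO (11): (0,0,0,0), (0,0,0,1), (0,0,2,0), (0,1,0,0), (0,1,0,1), (0,1,2,0), (2,0,0,0), (2,0,2,0), (2,1,0,0), (2,1,0,1), (2,1,2,0)
PSO (12): (0,0,0,0), (0,0,0,1), (0,0,2,0), (0,1,0,0), (0,1,0,1), (0,1,2,0), (2,0,0,0), (2,0,0,1), (2,0,2,0), (2,1,0,0), (2,1,0,1), (2,1,2,0)
target (2,0,0,1) ∈ {PSO}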